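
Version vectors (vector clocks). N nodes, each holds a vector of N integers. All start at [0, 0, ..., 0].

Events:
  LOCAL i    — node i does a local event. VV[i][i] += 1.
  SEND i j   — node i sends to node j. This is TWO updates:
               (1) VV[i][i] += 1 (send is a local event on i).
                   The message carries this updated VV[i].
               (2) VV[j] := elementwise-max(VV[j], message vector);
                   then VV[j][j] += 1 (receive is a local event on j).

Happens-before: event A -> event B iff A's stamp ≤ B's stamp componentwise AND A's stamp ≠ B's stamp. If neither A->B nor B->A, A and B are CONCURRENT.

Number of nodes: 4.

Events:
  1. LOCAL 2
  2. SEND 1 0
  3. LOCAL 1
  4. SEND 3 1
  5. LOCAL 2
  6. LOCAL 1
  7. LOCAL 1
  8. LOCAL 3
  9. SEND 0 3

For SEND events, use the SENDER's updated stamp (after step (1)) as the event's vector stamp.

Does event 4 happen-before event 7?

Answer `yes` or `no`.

Answer: yes

Derivation:
Initial: VV[0]=[0, 0, 0, 0]
Initial: VV[1]=[0, 0, 0, 0]
Initial: VV[2]=[0, 0, 0, 0]
Initial: VV[3]=[0, 0, 0, 0]
Event 1: LOCAL 2: VV[2][2]++ -> VV[2]=[0, 0, 1, 0]
Event 2: SEND 1->0: VV[1][1]++ -> VV[1]=[0, 1, 0, 0], msg_vec=[0, 1, 0, 0]; VV[0]=max(VV[0],msg_vec) then VV[0][0]++ -> VV[0]=[1, 1, 0, 0]
Event 3: LOCAL 1: VV[1][1]++ -> VV[1]=[0, 2, 0, 0]
Event 4: SEND 3->1: VV[3][3]++ -> VV[3]=[0, 0, 0, 1], msg_vec=[0, 0, 0, 1]; VV[1]=max(VV[1],msg_vec) then VV[1][1]++ -> VV[1]=[0, 3, 0, 1]
Event 5: LOCAL 2: VV[2][2]++ -> VV[2]=[0, 0, 2, 0]
Event 6: LOCAL 1: VV[1][1]++ -> VV[1]=[0, 4, 0, 1]
Event 7: LOCAL 1: VV[1][1]++ -> VV[1]=[0, 5, 0, 1]
Event 8: LOCAL 3: VV[3][3]++ -> VV[3]=[0, 0, 0, 2]
Event 9: SEND 0->3: VV[0][0]++ -> VV[0]=[2, 1, 0, 0], msg_vec=[2, 1, 0, 0]; VV[3]=max(VV[3],msg_vec) then VV[3][3]++ -> VV[3]=[2, 1, 0, 3]
Event 4 stamp: [0, 0, 0, 1]
Event 7 stamp: [0, 5, 0, 1]
[0, 0, 0, 1] <= [0, 5, 0, 1]? True. Equal? False. Happens-before: True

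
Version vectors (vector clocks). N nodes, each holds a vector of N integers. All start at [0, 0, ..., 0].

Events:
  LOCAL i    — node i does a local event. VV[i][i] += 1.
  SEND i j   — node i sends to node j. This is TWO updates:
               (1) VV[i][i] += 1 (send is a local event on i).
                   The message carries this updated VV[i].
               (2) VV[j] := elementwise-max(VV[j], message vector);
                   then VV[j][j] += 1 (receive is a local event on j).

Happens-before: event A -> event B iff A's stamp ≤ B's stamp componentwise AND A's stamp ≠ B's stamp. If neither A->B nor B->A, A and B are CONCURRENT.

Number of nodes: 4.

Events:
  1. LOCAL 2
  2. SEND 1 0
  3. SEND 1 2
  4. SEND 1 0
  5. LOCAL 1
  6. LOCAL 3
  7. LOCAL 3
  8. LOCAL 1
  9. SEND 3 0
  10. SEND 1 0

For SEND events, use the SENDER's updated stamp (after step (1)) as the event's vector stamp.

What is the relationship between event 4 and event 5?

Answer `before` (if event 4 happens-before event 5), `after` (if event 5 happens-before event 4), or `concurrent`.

Answer: before

Derivation:
Initial: VV[0]=[0, 0, 0, 0]
Initial: VV[1]=[0, 0, 0, 0]
Initial: VV[2]=[0, 0, 0, 0]
Initial: VV[3]=[0, 0, 0, 0]
Event 1: LOCAL 2: VV[2][2]++ -> VV[2]=[0, 0, 1, 0]
Event 2: SEND 1->0: VV[1][1]++ -> VV[1]=[0, 1, 0, 0], msg_vec=[0, 1, 0, 0]; VV[0]=max(VV[0],msg_vec) then VV[0][0]++ -> VV[0]=[1, 1, 0, 0]
Event 3: SEND 1->2: VV[1][1]++ -> VV[1]=[0, 2, 0, 0], msg_vec=[0, 2, 0, 0]; VV[2]=max(VV[2],msg_vec) then VV[2][2]++ -> VV[2]=[0, 2, 2, 0]
Event 4: SEND 1->0: VV[1][1]++ -> VV[1]=[0, 3, 0, 0], msg_vec=[0, 3, 0, 0]; VV[0]=max(VV[0],msg_vec) then VV[0][0]++ -> VV[0]=[2, 3, 0, 0]
Event 5: LOCAL 1: VV[1][1]++ -> VV[1]=[0, 4, 0, 0]
Event 6: LOCAL 3: VV[3][3]++ -> VV[3]=[0, 0, 0, 1]
Event 7: LOCAL 3: VV[3][3]++ -> VV[3]=[0, 0, 0, 2]
Event 8: LOCAL 1: VV[1][1]++ -> VV[1]=[0, 5, 0, 0]
Event 9: SEND 3->0: VV[3][3]++ -> VV[3]=[0, 0, 0, 3], msg_vec=[0, 0, 0, 3]; VV[0]=max(VV[0],msg_vec) then VV[0][0]++ -> VV[0]=[3, 3, 0, 3]
Event 10: SEND 1->0: VV[1][1]++ -> VV[1]=[0, 6, 0, 0], msg_vec=[0, 6, 0, 0]; VV[0]=max(VV[0],msg_vec) then VV[0][0]++ -> VV[0]=[4, 6, 0, 3]
Event 4 stamp: [0, 3, 0, 0]
Event 5 stamp: [0, 4, 0, 0]
[0, 3, 0, 0] <= [0, 4, 0, 0]? True
[0, 4, 0, 0] <= [0, 3, 0, 0]? False
Relation: before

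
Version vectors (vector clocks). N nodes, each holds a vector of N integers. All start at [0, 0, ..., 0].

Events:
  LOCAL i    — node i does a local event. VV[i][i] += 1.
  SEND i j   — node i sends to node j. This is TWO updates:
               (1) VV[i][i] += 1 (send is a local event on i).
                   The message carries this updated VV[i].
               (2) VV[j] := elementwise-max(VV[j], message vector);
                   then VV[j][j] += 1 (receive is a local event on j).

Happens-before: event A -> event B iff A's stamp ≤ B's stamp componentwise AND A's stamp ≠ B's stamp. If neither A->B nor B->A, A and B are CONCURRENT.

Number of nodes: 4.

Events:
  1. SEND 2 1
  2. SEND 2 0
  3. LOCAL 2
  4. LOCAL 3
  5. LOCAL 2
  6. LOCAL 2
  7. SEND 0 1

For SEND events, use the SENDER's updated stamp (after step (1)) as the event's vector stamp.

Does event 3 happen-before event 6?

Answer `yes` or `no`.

Answer: yes

Derivation:
Initial: VV[0]=[0, 0, 0, 0]
Initial: VV[1]=[0, 0, 0, 0]
Initial: VV[2]=[0, 0, 0, 0]
Initial: VV[3]=[0, 0, 0, 0]
Event 1: SEND 2->1: VV[2][2]++ -> VV[2]=[0, 0, 1, 0], msg_vec=[0, 0, 1, 0]; VV[1]=max(VV[1],msg_vec) then VV[1][1]++ -> VV[1]=[0, 1, 1, 0]
Event 2: SEND 2->0: VV[2][2]++ -> VV[2]=[0, 0, 2, 0], msg_vec=[0, 0, 2, 0]; VV[0]=max(VV[0],msg_vec) then VV[0][0]++ -> VV[0]=[1, 0, 2, 0]
Event 3: LOCAL 2: VV[2][2]++ -> VV[2]=[0, 0, 3, 0]
Event 4: LOCAL 3: VV[3][3]++ -> VV[3]=[0, 0, 0, 1]
Event 5: LOCAL 2: VV[2][2]++ -> VV[2]=[0, 0, 4, 0]
Event 6: LOCAL 2: VV[2][2]++ -> VV[2]=[0, 0, 5, 0]
Event 7: SEND 0->1: VV[0][0]++ -> VV[0]=[2, 0, 2, 0], msg_vec=[2, 0, 2, 0]; VV[1]=max(VV[1],msg_vec) then VV[1][1]++ -> VV[1]=[2, 2, 2, 0]
Event 3 stamp: [0, 0, 3, 0]
Event 6 stamp: [0, 0, 5, 0]
[0, 0, 3, 0] <= [0, 0, 5, 0]? True. Equal? False. Happens-before: True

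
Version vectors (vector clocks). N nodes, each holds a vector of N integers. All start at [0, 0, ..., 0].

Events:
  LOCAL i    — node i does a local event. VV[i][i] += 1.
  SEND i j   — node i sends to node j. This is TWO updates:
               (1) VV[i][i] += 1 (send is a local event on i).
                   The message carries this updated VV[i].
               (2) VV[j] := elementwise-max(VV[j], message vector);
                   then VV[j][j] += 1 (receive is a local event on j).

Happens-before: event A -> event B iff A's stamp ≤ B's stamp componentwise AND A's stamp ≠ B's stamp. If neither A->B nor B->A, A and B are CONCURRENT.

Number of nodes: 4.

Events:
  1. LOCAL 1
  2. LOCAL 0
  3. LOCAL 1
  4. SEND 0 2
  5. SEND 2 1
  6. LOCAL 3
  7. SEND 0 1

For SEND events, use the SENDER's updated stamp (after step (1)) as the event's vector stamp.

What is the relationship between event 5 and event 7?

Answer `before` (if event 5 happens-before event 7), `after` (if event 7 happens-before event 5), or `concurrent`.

Answer: concurrent

Derivation:
Initial: VV[0]=[0, 0, 0, 0]
Initial: VV[1]=[0, 0, 0, 0]
Initial: VV[2]=[0, 0, 0, 0]
Initial: VV[3]=[0, 0, 0, 0]
Event 1: LOCAL 1: VV[1][1]++ -> VV[1]=[0, 1, 0, 0]
Event 2: LOCAL 0: VV[0][0]++ -> VV[0]=[1, 0, 0, 0]
Event 3: LOCAL 1: VV[1][1]++ -> VV[1]=[0, 2, 0, 0]
Event 4: SEND 0->2: VV[0][0]++ -> VV[0]=[2, 0, 0, 0], msg_vec=[2, 0, 0, 0]; VV[2]=max(VV[2],msg_vec) then VV[2][2]++ -> VV[2]=[2, 0, 1, 0]
Event 5: SEND 2->1: VV[2][2]++ -> VV[2]=[2, 0, 2, 0], msg_vec=[2, 0, 2, 0]; VV[1]=max(VV[1],msg_vec) then VV[1][1]++ -> VV[1]=[2, 3, 2, 0]
Event 6: LOCAL 3: VV[3][3]++ -> VV[3]=[0, 0, 0, 1]
Event 7: SEND 0->1: VV[0][0]++ -> VV[0]=[3, 0, 0, 0], msg_vec=[3, 0, 0, 0]; VV[1]=max(VV[1],msg_vec) then VV[1][1]++ -> VV[1]=[3, 4, 2, 0]
Event 5 stamp: [2, 0, 2, 0]
Event 7 stamp: [3, 0, 0, 0]
[2, 0, 2, 0] <= [3, 0, 0, 0]? False
[3, 0, 0, 0] <= [2, 0, 2, 0]? False
Relation: concurrent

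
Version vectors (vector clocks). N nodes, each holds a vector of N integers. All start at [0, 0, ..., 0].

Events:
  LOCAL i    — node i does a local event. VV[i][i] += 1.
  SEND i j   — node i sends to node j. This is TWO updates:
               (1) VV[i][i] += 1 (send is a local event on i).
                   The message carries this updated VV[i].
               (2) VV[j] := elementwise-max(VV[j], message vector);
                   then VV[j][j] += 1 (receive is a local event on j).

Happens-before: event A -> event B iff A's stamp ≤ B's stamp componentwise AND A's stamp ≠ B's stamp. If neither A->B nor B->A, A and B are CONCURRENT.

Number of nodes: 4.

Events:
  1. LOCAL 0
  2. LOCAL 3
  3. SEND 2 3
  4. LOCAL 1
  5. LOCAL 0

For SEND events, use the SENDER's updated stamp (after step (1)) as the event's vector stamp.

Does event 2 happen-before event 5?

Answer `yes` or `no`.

Answer: no

Derivation:
Initial: VV[0]=[0, 0, 0, 0]
Initial: VV[1]=[0, 0, 0, 0]
Initial: VV[2]=[0, 0, 0, 0]
Initial: VV[3]=[0, 0, 0, 0]
Event 1: LOCAL 0: VV[0][0]++ -> VV[0]=[1, 0, 0, 0]
Event 2: LOCAL 3: VV[3][3]++ -> VV[3]=[0, 0, 0, 1]
Event 3: SEND 2->3: VV[2][2]++ -> VV[2]=[0, 0, 1, 0], msg_vec=[0, 0, 1, 0]; VV[3]=max(VV[3],msg_vec) then VV[3][3]++ -> VV[3]=[0, 0, 1, 2]
Event 4: LOCAL 1: VV[1][1]++ -> VV[1]=[0, 1, 0, 0]
Event 5: LOCAL 0: VV[0][0]++ -> VV[0]=[2, 0, 0, 0]
Event 2 stamp: [0, 0, 0, 1]
Event 5 stamp: [2, 0, 0, 0]
[0, 0, 0, 1] <= [2, 0, 0, 0]? False. Equal? False. Happens-before: False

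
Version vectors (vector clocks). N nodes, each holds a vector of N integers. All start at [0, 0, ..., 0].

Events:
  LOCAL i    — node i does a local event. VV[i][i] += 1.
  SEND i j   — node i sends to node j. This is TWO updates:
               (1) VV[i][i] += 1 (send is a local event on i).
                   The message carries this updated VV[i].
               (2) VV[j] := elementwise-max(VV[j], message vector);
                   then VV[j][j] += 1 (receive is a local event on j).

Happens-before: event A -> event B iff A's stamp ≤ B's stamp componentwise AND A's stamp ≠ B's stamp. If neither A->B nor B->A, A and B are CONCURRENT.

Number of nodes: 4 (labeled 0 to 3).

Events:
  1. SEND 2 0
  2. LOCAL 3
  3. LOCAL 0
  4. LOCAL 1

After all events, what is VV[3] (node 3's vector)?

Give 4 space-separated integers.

Answer: 0 0 0 1

Derivation:
Initial: VV[0]=[0, 0, 0, 0]
Initial: VV[1]=[0, 0, 0, 0]
Initial: VV[2]=[0, 0, 0, 0]
Initial: VV[3]=[0, 0, 0, 0]
Event 1: SEND 2->0: VV[2][2]++ -> VV[2]=[0, 0, 1, 0], msg_vec=[0, 0, 1, 0]; VV[0]=max(VV[0],msg_vec) then VV[0][0]++ -> VV[0]=[1, 0, 1, 0]
Event 2: LOCAL 3: VV[3][3]++ -> VV[3]=[0, 0, 0, 1]
Event 3: LOCAL 0: VV[0][0]++ -> VV[0]=[2, 0, 1, 0]
Event 4: LOCAL 1: VV[1][1]++ -> VV[1]=[0, 1, 0, 0]
Final vectors: VV[0]=[2, 0, 1, 0]; VV[1]=[0, 1, 0, 0]; VV[2]=[0, 0, 1, 0]; VV[3]=[0, 0, 0, 1]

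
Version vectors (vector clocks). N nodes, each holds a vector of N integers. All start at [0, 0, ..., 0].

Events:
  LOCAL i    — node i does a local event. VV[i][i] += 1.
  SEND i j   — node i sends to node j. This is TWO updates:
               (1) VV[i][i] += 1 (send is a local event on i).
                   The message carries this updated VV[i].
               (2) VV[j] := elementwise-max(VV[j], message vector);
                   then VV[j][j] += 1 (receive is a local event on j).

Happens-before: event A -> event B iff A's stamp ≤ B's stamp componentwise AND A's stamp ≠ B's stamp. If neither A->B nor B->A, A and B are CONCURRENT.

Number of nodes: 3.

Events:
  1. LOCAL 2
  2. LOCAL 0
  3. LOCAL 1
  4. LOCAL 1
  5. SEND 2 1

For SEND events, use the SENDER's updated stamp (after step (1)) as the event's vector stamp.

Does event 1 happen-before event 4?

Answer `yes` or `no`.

Answer: no

Derivation:
Initial: VV[0]=[0, 0, 0]
Initial: VV[1]=[0, 0, 0]
Initial: VV[2]=[0, 0, 0]
Event 1: LOCAL 2: VV[2][2]++ -> VV[2]=[0, 0, 1]
Event 2: LOCAL 0: VV[0][0]++ -> VV[0]=[1, 0, 0]
Event 3: LOCAL 1: VV[1][1]++ -> VV[1]=[0, 1, 0]
Event 4: LOCAL 1: VV[1][1]++ -> VV[1]=[0, 2, 0]
Event 5: SEND 2->1: VV[2][2]++ -> VV[2]=[0, 0, 2], msg_vec=[0, 0, 2]; VV[1]=max(VV[1],msg_vec) then VV[1][1]++ -> VV[1]=[0, 3, 2]
Event 1 stamp: [0, 0, 1]
Event 4 stamp: [0, 2, 0]
[0, 0, 1] <= [0, 2, 0]? False. Equal? False. Happens-before: False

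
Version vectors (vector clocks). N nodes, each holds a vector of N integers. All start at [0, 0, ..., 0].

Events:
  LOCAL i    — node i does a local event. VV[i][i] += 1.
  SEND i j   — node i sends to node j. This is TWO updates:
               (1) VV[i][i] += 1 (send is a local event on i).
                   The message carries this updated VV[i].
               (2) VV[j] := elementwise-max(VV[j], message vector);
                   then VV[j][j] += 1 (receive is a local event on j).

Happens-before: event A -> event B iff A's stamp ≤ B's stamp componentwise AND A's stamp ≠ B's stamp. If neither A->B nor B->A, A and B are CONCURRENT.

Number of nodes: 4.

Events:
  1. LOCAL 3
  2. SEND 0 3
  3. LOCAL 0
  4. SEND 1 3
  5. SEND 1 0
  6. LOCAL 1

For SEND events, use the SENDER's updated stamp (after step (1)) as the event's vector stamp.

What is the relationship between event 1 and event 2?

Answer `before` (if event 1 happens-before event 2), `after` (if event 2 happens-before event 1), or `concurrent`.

Answer: concurrent

Derivation:
Initial: VV[0]=[0, 0, 0, 0]
Initial: VV[1]=[0, 0, 0, 0]
Initial: VV[2]=[0, 0, 0, 0]
Initial: VV[3]=[0, 0, 0, 0]
Event 1: LOCAL 3: VV[3][3]++ -> VV[3]=[0, 0, 0, 1]
Event 2: SEND 0->3: VV[0][0]++ -> VV[0]=[1, 0, 0, 0], msg_vec=[1, 0, 0, 0]; VV[3]=max(VV[3],msg_vec) then VV[3][3]++ -> VV[3]=[1, 0, 0, 2]
Event 3: LOCAL 0: VV[0][0]++ -> VV[0]=[2, 0, 0, 0]
Event 4: SEND 1->3: VV[1][1]++ -> VV[1]=[0, 1, 0, 0], msg_vec=[0, 1, 0, 0]; VV[3]=max(VV[3],msg_vec) then VV[3][3]++ -> VV[3]=[1, 1, 0, 3]
Event 5: SEND 1->0: VV[1][1]++ -> VV[1]=[0, 2, 0, 0], msg_vec=[0, 2, 0, 0]; VV[0]=max(VV[0],msg_vec) then VV[0][0]++ -> VV[0]=[3, 2, 0, 0]
Event 6: LOCAL 1: VV[1][1]++ -> VV[1]=[0, 3, 0, 0]
Event 1 stamp: [0, 0, 0, 1]
Event 2 stamp: [1, 0, 0, 0]
[0, 0, 0, 1] <= [1, 0, 0, 0]? False
[1, 0, 0, 0] <= [0, 0, 0, 1]? False
Relation: concurrent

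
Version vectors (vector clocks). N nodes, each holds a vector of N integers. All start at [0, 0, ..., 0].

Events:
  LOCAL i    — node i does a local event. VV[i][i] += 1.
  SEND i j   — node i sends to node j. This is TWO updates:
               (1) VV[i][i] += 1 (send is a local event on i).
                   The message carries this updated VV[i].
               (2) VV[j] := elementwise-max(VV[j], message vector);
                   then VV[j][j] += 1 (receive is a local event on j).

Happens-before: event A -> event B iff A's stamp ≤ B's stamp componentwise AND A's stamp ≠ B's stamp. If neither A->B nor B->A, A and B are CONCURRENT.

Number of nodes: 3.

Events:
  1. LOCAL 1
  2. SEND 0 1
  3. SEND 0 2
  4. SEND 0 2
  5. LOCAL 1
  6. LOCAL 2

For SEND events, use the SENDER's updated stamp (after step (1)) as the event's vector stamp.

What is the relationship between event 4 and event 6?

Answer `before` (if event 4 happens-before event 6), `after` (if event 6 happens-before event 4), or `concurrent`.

Initial: VV[0]=[0, 0, 0]
Initial: VV[1]=[0, 0, 0]
Initial: VV[2]=[0, 0, 0]
Event 1: LOCAL 1: VV[1][1]++ -> VV[1]=[0, 1, 0]
Event 2: SEND 0->1: VV[0][0]++ -> VV[0]=[1, 0, 0], msg_vec=[1, 0, 0]; VV[1]=max(VV[1],msg_vec) then VV[1][1]++ -> VV[1]=[1, 2, 0]
Event 3: SEND 0->2: VV[0][0]++ -> VV[0]=[2, 0, 0], msg_vec=[2, 0, 0]; VV[2]=max(VV[2],msg_vec) then VV[2][2]++ -> VV[2]=[2, 0, 1]
Event 4: SEND 0->2: VV[0][0]++ -> VV[0]=[3, 0, 0], msg_vec=[3, 0, 0]; VV[2]=max(VV[2],msg_vec) then VV[2][2]++ -> VV[2]=[3, 0, 2]
Event 5: LOCAL 1: VV[1][1]++ -> VV[1]=[1, 3, 0]
Event 6: LOCAL 2: VV[2][2]++ -> VV[2]=[3, 0, 3]
Event 4 stamp: [3, 0, 0]
Event 6 stamp: [3, 0, 3]
[3, 0, 0] <= [3, 0, 3]? True
[3, 0, 3] <= [3, 0, 0]? False
Relation: before

Answer: before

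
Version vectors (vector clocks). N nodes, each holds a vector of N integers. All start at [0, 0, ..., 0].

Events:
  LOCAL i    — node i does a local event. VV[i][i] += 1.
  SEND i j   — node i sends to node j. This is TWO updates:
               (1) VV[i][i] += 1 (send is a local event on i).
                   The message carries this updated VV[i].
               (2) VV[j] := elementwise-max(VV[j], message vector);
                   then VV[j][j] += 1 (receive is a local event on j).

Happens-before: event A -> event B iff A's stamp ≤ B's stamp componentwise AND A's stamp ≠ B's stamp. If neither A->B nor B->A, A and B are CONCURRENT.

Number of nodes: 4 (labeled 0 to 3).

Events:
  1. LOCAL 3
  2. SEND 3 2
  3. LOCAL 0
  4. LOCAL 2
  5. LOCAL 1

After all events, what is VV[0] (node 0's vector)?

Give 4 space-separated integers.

Initial: VV[0]=[0, 0, 0, 0]
Initial: VV[1]=[0, 0, 0, 0]
Initial: VV[2]=[0, 0, 0, 0]
Initial: VV[3]=[0, 0, 0, 0]
Event 1: LOCAL 3: VV[3][3]++ -> VV[3]=[0, 0, 0, 1]
Event 2: SEND 3->2: VV[3][3]++ -> VV[3]=[0, 0, 0, 2], msg_vec=[0, 0, 0, 2]; VV[2]=max(VV[2],msg_vec) then VV[2][2]++ -> VV[2]=[0, 0, 1, 2]
Event 3: LOCAL 0: VV[0][0]++ -> VV[0]=[1, 0, 0, 0]
Event 4: LOCAL 2: VV[2][2]++ -> VV[2]=[0, 0, 2, 2]
Event 5: LOCAL 1: VV[1][1]++ -> VV[1]=[0, 1, 0, 0]
Final vectors: VV[0]=[1, 0, 0, 0]; VV[1]=[0, 1, 0, 0]; VV[2]=[0, 0, 2, 2]; VV[3]=[0, 0, 0, 2]

Answer: 1 0 0 0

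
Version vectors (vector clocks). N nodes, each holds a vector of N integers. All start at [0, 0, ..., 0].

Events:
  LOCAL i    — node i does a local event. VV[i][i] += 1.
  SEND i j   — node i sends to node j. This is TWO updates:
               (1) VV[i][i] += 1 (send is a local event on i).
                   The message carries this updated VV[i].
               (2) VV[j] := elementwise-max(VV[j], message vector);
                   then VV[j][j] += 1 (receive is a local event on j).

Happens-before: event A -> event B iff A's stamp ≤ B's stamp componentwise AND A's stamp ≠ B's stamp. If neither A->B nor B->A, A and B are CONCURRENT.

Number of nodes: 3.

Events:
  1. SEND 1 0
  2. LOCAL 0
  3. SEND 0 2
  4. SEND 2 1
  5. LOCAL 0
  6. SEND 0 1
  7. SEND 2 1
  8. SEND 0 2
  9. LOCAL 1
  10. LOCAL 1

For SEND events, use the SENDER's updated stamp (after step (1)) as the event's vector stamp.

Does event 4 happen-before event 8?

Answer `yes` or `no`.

Initial: VV[0]=[0, 0, 0]
Initial: VV[1]=[0, 0, 0]
Initial: VV[2]=[0, 0, 0]
Event 1: SEND 1->0: VV[1][1]++ -> VV[1]=[0, 1, 0], msg_vec=[0, 1, 0]; VV[0]=max(VV[0],msg_vec) then VV[0][0]++ -> VV[0]=[1, 1, 0]
Event 2: LOCAL 0: VV[0][0]++ -> VV[0]=[2, 1, 0]
Event 3: SEND 0->2: VV[0][0]++ -> VV[0]=[3, 1, 0], msg_vec=[3, 1, 0]; VV[2]=max(VV[2],msg_vec) then VV[2][2]++ -> VV[2]=[3, 1, 1]
Event 4: SEND 2->1: VV[2][2]++ -> VV[2]=[3, 1, 2], msg_vec=[3, 1, 2]; VV[1]=max(VV[1],msg_vec) then VV[1][1]++ -> VV[1]=[3, 2, 2]
Event 5: LOCAL 0: VV[0][0]++ -> VV[0]=[4, 1, 0]
Event 6: SEND 0->1: VV[0][0]++ -> VV[0]=[5, 1, 0], msg_vec=[5, 1, 0]; VV[1]=max(VV[1],msg_vec) then VV[1][1]++ -> VV[1]=[5, 3, 2]
Event 7: SEND 2->1: VV[2][2]++ -> VV[2]=[3, 1, 3], msg_vec=[3, 1, 3]; VV[1]=max(VV[1],msg_vec) then VV[1][1]++ -> VV[1]=[5, 4, 3]
Event 8: SEND 0->2: VV[0][0]++ -> VV[0]=[6, 1, 0], msg_vec=[6, 1, 0]; VV[2]=max(VV[2],msg_vec) then VV[2][2]++ -> VV[2]=[6, 1, 4]
Event 9: LOCAL 1: VV[1][1]++ -> VV[1]=[5, 5, 3]
Event 10: LOCAL 1: VV[1][1]++ -> VV[1]=[5, 6, 3]
Event 4 stamp: [3, 1, 2]
Event 8 stamp: [6, 1, 0]
[3, 1, 2] <= [6, 1, 0]? False. Equal? False. Happens-before: False

Answer: no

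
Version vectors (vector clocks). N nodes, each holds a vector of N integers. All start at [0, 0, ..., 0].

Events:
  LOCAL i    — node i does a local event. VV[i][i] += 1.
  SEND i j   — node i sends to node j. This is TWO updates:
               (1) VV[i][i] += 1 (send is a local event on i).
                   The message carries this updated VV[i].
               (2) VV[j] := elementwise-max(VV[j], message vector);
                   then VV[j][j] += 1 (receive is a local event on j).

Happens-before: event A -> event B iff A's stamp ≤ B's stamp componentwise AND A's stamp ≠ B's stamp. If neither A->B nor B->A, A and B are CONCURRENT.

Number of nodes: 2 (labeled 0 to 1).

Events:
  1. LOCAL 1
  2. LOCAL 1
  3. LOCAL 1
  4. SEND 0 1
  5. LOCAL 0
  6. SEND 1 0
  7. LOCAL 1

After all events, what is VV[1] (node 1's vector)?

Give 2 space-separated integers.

Answer: 1 6

Derivation:
Initial: VV[0]=[0, 0]
Initial: VV[1]=[0, 0]
Event 1: LOCAL 1: VV[1][1]++ -> VV[1]=[0, 1]
Event 2: LOCAL 1: VV[1][1]++ -> VV[1]=[0, 2]
Event 3: LOCAL 1: VV[1][1]++ -> VV[1]=[0, 3]
Event 4: SEND 0->1: VV[0][0]++ -> VV[0]=[1, 0], msg_vec=[1, 0]; VV[1]=max(VV[1],msg_vec) then VV[1][1]++ -> VV[1]=[1, 4]
Event 5: LOCAL 0: VV[0][0]++ -> VV[0]=[2, 0]
Event 6: SEND 1->0: VV[1][1]++ -> VV[1]=[1, 5], msg_vec=[1, 5]; VV[0]=max(VV[0],msg_vec) then VV[0][0]++ -> VV[0]=[3, 5]
Event 7: LOCAL 1: VV[1][1]++ -> VV[1]=[1, 6]
Final vectors: VV[0]=[3, 5]; VV[1]=[1, 6]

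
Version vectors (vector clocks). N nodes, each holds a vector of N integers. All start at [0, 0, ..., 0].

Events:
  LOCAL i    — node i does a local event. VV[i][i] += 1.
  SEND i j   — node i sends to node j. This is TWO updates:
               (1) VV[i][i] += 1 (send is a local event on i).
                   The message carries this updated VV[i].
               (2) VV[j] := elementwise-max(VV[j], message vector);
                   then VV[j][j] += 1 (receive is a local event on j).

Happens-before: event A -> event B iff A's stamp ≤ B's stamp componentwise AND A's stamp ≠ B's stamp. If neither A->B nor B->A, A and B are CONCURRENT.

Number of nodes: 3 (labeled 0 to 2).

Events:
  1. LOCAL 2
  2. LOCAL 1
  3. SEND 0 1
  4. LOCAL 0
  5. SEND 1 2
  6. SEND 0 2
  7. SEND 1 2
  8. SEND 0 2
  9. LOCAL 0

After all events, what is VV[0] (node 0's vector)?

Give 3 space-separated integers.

Answer: 5 0 0

Derivation:
Initial: VV[0]=[0, 0, 0]
Initial: VV[1]=[0, 0, 0]
Initial: VV[2]=[0, 0, 0]
Event 1: LOCAL 2: VV[2][2]++ -> VV[2]=[0, 0, 1]
Event 2: LOCAL 1: VV[1][1]++ -> VV[1]=[0, 1, 0]
Event 3: SEND 0->1: VV[0][0]++ -> VV[0]=[1, 0, 0], msg_vec=[1, 0, 0]; VV[1]=max(VV[1],msg_vec) then VV[1][1]++ -> VV[1]=[1, 2, 0]
Event 4: LOCAL 0: VV[0][0]++ -> VV[0]=[2, 0, 0]
Event 5: SEND 1->2: VV[1][1]++ -> VV[1]=[1, 3, 0], msg_vec=[1, 3, 0]; VV[2]=max(VV[2],msg_vec) then VV[2][2]++ -> VV[2]=[1, 3, 2]
Event 6: SEND 0->2: VV[0][0]++ -> VV[0]=[3, 0, 0], msg_vec=[3, 0, 0]; VV[2]=max(VV[2],msg_vec) then VV[2][2]++ -> VV[2]=[3, 3, 3]
Event 7: SEND 1->2: VV[1][1]++ -> VV[1]=[1, 4, 0], msg_vec=[1, 4, 0]; VV[2]=max(VV[2],msg_vec) then VV[2][2]++ -> VV[2]=[3, 4, 4]
Event 8: SEND 0->2: VV[0][0]++ -> VV[0]=[4, 0, 0], msg_vec=[4, 0, 0]; VV[2]=max(VV[2],msg_vec) then VV[2][2]++ -> VV[2]=[4, 4, 5]
Event 9: LOCAL 0: VV[0][0]++ -> VV[0]=[5, 0, 0]
Final vectors: VV[0]=[5, 0, 0]; VV[1]=[1, 4, 0]; VV[2]=[4, 4, 5]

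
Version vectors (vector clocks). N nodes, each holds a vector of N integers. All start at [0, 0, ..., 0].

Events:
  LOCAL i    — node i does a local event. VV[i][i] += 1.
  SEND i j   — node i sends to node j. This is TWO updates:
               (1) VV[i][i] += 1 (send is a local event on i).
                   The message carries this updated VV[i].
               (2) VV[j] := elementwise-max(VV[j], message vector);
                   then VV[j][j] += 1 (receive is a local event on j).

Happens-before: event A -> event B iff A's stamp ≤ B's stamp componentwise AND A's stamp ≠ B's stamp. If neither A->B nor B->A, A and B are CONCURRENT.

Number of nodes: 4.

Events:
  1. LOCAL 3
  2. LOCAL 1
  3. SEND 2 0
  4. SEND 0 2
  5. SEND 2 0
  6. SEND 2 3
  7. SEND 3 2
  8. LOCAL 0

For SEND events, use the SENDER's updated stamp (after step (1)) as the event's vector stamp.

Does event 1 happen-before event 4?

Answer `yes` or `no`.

Answer: no

Derivation:
Initial: VV[0]=[0, 0, 0, 0]
Initial: VV[1]=[0, 0, 0, 0]
Initial: VV[2]=[0, 0, 0, 0]
Initial: VV[3]=[0, 0, 0, 0]
Event 1: LOCAL 3: VV[3][3]++ -> VV[3]=[0, 0, 0, 1]
Event 2: LOCAL 1: VV[1][1]++ -> VV[1]=[0, 1, 0, 0]
Event 3: SEND 2->0: VV[2][2]++ -> VV[2]=[0, 0, 1, 0], msg_vec=[0, 0, 1, 0]; VV[0]=max(VV[0],msg_vec) then VV[0][0]++ -> VV[0]=[1, 0, 1, 0]
Event 4: SEND 0->2: VV[0][0]++ -> VV[0]=[2, 0, 1, 0], msg_vec=[2, 0, 1, 0]; VV[2]=max(VV[2],msg_vec) then VV[2][2]++ -> VV[2]=[2, 0, 2, 0]
Event 5: SEND 2->0: VV[2][2]++ -> VV[2]=[2, 0, 3, 0], msg_vec=[2, 0, 3, 0]; VV[0]=max(VV[0],msg_vec) then VV[0][0]++ -> VV[0]=[3, 0, 3, 0]
Event 6: SEND 2->3: VV[2][2]++ -> VV[2]=[2, 0, 4, 0], msg_vec=[2, 0, 4, 0]; VV[3]=max(VV[3],msg_vec) then VV[3][3]++ -> VV[3]=[2, 0, 4, 2]
Event 7: SEND 3->2: VV[3][3]++ -> VV[3]=[2, 0, 4, 3], msg_vec=[2, 0, 4, 3]; VV[2]=max(VV[2],msg_vec) then VV[2][2]++ -> VV[2]=[2, 0, 5, 3]
Event 8: LOCAL 0: VV[0][0]++ -> VV[0]=[4, 0, 3, 0]
Event 1 stamp: [0, 0, 0, 1]
Event 4 stamp: [2, 0, 1, 0]
[0, 0, 0, 1] <= [2, 0, 1, 0]? False. Equal? False. Happens-before: False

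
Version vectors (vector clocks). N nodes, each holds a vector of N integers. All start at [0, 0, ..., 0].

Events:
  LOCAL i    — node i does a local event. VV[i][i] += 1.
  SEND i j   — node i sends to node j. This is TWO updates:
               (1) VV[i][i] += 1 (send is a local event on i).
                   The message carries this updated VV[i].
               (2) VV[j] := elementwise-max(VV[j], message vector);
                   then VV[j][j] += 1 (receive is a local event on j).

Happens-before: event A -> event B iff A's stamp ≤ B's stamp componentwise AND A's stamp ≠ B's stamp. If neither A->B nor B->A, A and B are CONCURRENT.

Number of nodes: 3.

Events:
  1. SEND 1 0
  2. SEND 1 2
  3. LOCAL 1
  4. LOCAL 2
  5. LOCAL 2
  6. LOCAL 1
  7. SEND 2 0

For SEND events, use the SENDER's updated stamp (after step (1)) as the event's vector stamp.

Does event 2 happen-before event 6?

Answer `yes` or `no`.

Initial: VV[0]=[0, 0, 0]
Initial: VV[1]=[0, 0, 0]
Initial: VV[2]=[0, 0, 0]
Event 1: SEND 1->0: VV[1][1]++ -> VV[1]=[0, 1, 0], msg_vec=[0, 1, 0]; VV[0]=max(VV[0],msg_vec) then VV[0][0]++ -> VV[0]=[1, 1, 0]
Event 2: SEND 1->2: VV[1][1]++ -> VV[1]=[0, 2, 0], msg_vec=[0, 2, 0]; VV[2]=max(VV[2],msg_vec) then VV[2][2]++ -> VV[2]=[0, 2, 1]
Event 3: LOCAL 1: VV[1][1]++ -> VV[1]=[0, 3, 0]
Event 4: LOCAL 2: VV[2][2]++ -> VV[2]=[0, 2, 2]
Event 5: LOCAL 2: VV[2][2]++ -> VV[2]=[0, 2, 3]
Event 6: LOCAL 1: VV[1][1]++ -> VV[1]=[0, 4, 0]
Event 7: SEND 2->0: VV[2][2]++ -> VV[2]=[0, 2, 4], msg_vec=[0, 2, 4]; VV[0]=max(VV[0],msg_vec) then VV[0][0]++ -> VV[0]=[2, 2, 4]
Event 2 stamp: [0, 2, 0]
Event 6 stamp: [0, 4, 0]
[0, 2, 0] <= [0, 4, 0]? True. Equal? False. Happens-before: True

Answer: yes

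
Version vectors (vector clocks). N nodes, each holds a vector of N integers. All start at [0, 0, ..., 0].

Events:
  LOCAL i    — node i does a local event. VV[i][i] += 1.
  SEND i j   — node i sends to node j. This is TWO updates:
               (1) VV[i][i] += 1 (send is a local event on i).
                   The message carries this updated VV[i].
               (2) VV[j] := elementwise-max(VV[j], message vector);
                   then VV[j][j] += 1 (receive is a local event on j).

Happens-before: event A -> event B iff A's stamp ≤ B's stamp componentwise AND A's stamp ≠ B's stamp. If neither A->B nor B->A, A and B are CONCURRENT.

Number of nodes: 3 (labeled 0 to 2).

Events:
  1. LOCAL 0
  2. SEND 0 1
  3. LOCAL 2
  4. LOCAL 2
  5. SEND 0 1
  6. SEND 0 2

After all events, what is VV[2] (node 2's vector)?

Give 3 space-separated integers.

Answer: 4 0 3

Derivation:
Initial: VV[0]=[0, 0, 0]
Initial: VV[1]=[0, 0, 0]
Initial: VV[2]=[0, 0, 0]
Event 1: LOCAL 0: VV[0][0]++ -> VV[0]=[1, 0, 0]
Event 2: SEND 0->1: VV[0][0]++ -> VV[0]=[2, 0, 0], msg_vec=[2, 0, 0]; VV[1]=max(VV[1],msg_vec) then VV[1][1]++ -> VV[1]=[2, 1, 0]
Event 3: LOCAL 2: VV[2][2]++ -> VV[2]=[0, 0, 1]
Event 4: LOCAL 2: VV[2][2]++ -> VV[2]=[0, 0, 2]
Event 5: SEND 0->1: VV[0][0]++ -> VV[0]=[3, 0, 0], msg_vec=[3, 0, 0]; VV[1]=max(VV[1],msg_vec) then VV[1][1]++ -> VV[1]=[3, 2, 0]
Event 6: SEND 0->2: VV[0][0]++ -> VV[0]=[4, 0, 0], msg_vec=[4, 0, 0]; VV[2]=max(VV[2],msg_vec) then VV[2][2]++ -> VV[2]=[4, 0, 3]
Final vectors: VV[0]=[4, 0, 0]; VV[1]=[3, 2, 0]; VV[2]=[4, 0, 3]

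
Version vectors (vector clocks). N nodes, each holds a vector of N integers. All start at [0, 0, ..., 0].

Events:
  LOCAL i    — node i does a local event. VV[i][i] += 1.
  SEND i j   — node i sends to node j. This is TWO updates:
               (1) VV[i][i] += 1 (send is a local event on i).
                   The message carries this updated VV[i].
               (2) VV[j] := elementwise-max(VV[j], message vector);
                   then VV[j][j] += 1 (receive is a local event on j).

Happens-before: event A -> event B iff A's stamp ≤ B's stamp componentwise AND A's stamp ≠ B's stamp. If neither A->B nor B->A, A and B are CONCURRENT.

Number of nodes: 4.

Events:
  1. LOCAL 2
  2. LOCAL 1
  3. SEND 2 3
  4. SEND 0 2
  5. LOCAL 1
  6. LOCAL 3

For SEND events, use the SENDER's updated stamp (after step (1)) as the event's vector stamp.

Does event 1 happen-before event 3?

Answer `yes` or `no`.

Initial: VV[0]=[0, 0, 0, 0]
Initial: VV[1]=[0, 0, 0, 0]
Initial: VV[2]=[0, 0, 0, 0]
Initial: VV[3]=[0, 0, 0, 0]
Event 1: LOCAL 2: VV[2][2]++ -> VV[2]=[0, 0, 1, 0]
Event 2: LOCAL 1: VV[1][1]++ -> VV[1]=[0, 1, 0, 0]
Event 3: SEND 2->3: VV[2][2]++ -> VV[2]=[0, 0, 2, 0], msg_vec=[0, 0, 2, 0]; VV[3]=max(VV[3],msg_vec) then VV[3][3]++ -> VV[3]=[0, 0, 2, 1]
Event 4: SEND 0->2: VV[0][0]++ -> VV[0]=[1, 0, 0, 0], msg_vec=[1, 0, 0, 0]; VV[2]=max(VV[2],msg_vec) then VV[2][2]++ -> VV[2]=[1, 0, 3, 0]
Event 5: LOCAL 1: VV[1][1]++ -> VV[1]=[0, 2, 0, 0]
Event 6: LOCAL 3: VV[3][3]++ -> VV[3]=[0, 0, 2, 2]
Event 1 stamp: [0, 0, 1, 0]
Event 3 stamp: [0, 0, 2, 0]
[0, 0, 1, 0] <= [0, 0, 2, 0]? True. Equal? False. Happens-before: True

Answer: yes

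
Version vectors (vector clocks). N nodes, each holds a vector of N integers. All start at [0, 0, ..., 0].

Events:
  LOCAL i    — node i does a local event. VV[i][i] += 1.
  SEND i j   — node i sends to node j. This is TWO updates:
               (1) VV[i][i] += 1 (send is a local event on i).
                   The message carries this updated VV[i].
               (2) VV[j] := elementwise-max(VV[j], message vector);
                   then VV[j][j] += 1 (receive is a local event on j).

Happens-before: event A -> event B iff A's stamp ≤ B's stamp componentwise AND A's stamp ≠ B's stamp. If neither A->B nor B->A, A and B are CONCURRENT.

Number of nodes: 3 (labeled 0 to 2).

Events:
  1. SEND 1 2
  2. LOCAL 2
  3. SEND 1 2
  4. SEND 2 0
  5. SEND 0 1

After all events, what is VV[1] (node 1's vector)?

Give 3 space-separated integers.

Answer: 2 3 4

Derivation:
Initial: VV[0]=[0, 0, 0]
Initial: VV[1]=[0, 0, 0]
Initial: VV[2]=[0, 0, 0]
Event 1: SEND 1->2: VV[1][1]++ -> VV[1]=[0, 1, 0], msg_vec=[0, 1, 0]; VV[2]=max(VV[2],msg_vec) then VV[2][2]++ -> VV[2]=[0, 1, 1]
Event 2: LOCAL 2: VV[2][2]++ -> VV[2]=[0, 1, 2]
Event 3: SEND 1->2: VV[1][1]++ -> VV[1]=[0, 2, 0], msg_vec=[0, 2, 0]; VV[2]=max(VV[2],msg_vec) then VV[2][2]++ -> VV[2]=[0, 2, 3]
Event 4: SEND 2->0: VV[2][2]++ -> VV[2]=[0, 2, 4], msg_vec=[0, 2, 4]; VV[0]=max(VV[0],msg_vec) then VV[0][0]++ -> VV[0]=[1, 2, 4]
Event 5: SEND 0->1: VV[0][0]++ -> VV[0]=[2, 2, 4], msg_vec=[2, 2, 4]; VV[1]=max(VV[1],msg_vec) then VV[1][1]++ -> VV[1]=[2, 3, 4]
Final vectors: VV[0]=[2, 2, 4]; VV[1]=[2, 3, 4]; VV[2]=[0, 2, 4]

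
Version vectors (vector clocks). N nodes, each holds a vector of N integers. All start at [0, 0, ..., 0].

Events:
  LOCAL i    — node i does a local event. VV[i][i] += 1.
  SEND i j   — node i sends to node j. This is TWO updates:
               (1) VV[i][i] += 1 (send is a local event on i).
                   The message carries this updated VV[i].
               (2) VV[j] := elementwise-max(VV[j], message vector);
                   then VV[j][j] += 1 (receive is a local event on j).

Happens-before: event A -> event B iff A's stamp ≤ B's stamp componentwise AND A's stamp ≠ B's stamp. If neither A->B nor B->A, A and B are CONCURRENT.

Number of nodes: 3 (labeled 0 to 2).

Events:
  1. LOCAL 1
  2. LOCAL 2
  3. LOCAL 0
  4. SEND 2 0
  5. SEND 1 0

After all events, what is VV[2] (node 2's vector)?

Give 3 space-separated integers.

Initial: VV[0]=[0, 0, 0]
Initial: VV[1]=[0, 0, 0]
Initial: VV[2]=[0, 0, 0]
Event 1: LOCAL 1: VV[1][1]++ -> VV[1]=[0, 1, 0]
Event 2: LOCAL 2: VV[2][2]++ -> VV[2]=[0, 0, 1]
Event 3: LOCAL 0: VV[0][0]++ -> VV[0]=[1, 0, 0]
Event 4: SEND 2->0: VV[2][2]++ -> VV[2]=[0, 0, 2], msg_vec=[0, 0, 2]; VV[0]=max(VV[0],msg_vec) then VV[0][0]++ -> VV[0]=[2, 0, 2]
Event 5: SEND 1->0: VV[1][1]++ -> VV[1]=[0, 2, 0], msg_vec=[0, 2, 0]; VV[0]=max(VV[0],msg_vec) then VV[0][0]++ -> VV[0]=[3, 2, 2]
Final vectors: VV[0]=[3, 2, 2]; VV[1]=[0, 2, 0]; VV[2]=[0, 0, 2]

Answer: 0 0 2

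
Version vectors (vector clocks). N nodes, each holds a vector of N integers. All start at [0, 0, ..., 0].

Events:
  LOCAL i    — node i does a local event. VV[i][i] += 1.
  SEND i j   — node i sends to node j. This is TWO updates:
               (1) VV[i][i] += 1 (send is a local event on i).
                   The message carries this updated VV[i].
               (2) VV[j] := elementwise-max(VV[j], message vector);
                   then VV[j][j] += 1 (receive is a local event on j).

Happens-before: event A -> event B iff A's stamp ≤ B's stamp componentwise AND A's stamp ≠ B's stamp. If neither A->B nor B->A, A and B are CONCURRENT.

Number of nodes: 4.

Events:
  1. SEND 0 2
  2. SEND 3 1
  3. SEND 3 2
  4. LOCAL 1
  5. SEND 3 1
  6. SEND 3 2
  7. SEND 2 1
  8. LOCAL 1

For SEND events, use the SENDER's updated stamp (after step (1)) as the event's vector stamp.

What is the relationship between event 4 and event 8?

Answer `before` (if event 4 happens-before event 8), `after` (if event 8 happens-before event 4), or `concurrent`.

Initial: VV[0]=[0, 0, 0, 0]
Initial: VV[1]=[0, 0, 0, 0]
Initial: VV[2]=[0, 0, 0, 0]
Initial: VV[3]=[0, 0, 0, 0]
Event 1: SEND 0->2: VV[0][0]++ -> VV[0]=[1, 0, 0, 0], msg_vec=[1, 0, 0, 0]; VV[2]=max(VV[2],msg_vec) then VV[2][2]++ -> VV[2]=[1, 0, 1, 0]
Event 2: SEND 3->1: VV[3][3]++ -> VV[3]=[0, 0, 0, 1], msg_vec=[0, 0, 0, 1]; VV[1]=max(VV[1],msg_vec) then VV[1][1]++ -> VV[1]=[0, 1, 0, 1]
Event 3: SEND 3->2: VV[3][3]++ -> VV[3]=[0, 0, 0, 2], msg_vec=[0, 0, 0, 2]; VV[2]=max(VV[2],msg_vec) then VV[2][2]++ -> VV[2]=[1, 0, 2, 2]
Event 4: LOCAL 1: VV[1][1]++ -> VV[1]=[0, 2, 0, 1]
Event 5: SEND 3->1: VV[3][3]++ -> VV[3]=[0, 0, 0, 3], msg_vec=[0, 0, 0, 3]; VV[1]=max(VV[1],msg_vec) then VV[1][1]++ -> VV[1]=[0, 3, 0, 3]
Event 6: SEND 3->2: VV[3][3]++ -> VV[3]=[0, 0, 0, 4], msg_vec=[0, 0, 0, 4]; VV[2]=max(VV[2],msg_vec) then VV[2][2]++ -> VV[2]=[1, 0, 3, 4]
Event 7: SEND 2->1: VV[2][2]++ -> VV[2]=[1, 0, 4, 4], msg_vec=[1, 0, 4, 4]; VV[1]=max(VV[1],msg_vec) then VV[1][1]++ -> VV[1]=[1, 4, 4, 4]
Event 8: LOCAL 1: VV[1][1]++ -> VV[1]=[1, 5, 4, 4]
Event 4 stamp: [0, 2, 0, 1]
Event 8 stamp: [1, 5, 4, 4]
[0, 2, 0, 1] <= [1, 5, 4, 4]? True
[1, 5, 4, 4] <= [0, 2, 0, 1]? False
Relation: before

Answer: before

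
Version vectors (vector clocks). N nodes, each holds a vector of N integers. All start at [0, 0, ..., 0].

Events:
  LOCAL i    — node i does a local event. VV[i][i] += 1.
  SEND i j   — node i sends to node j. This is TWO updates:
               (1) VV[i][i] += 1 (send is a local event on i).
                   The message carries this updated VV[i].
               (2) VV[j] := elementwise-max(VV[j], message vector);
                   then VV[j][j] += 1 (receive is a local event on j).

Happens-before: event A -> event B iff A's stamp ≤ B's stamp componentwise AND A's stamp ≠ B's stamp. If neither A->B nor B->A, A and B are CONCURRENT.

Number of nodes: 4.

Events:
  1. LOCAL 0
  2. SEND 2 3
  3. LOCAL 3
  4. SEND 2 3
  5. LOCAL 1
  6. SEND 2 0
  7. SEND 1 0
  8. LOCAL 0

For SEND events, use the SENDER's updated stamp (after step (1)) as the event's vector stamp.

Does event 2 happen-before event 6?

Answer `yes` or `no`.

Initial: VV[0]=[0, 0, 0, 0]
Initial: VV[1]=[0, 0, 0, 0]
Initial: VV[2]=[0, 0, 0, 0]
Initial: VV[3]=[0, 0, 0, 0]
Event 1: LOCAL 0: VV[0][0]++ -> VV[0]=[1, 0, 0, 0]
Event 2: SEND 2->3: VV[2][2]++ -> VV[2]=[0, 0, 1, 0], msg_vec=[0, 0, 1, 0]; VV[3]=max(VV[3],msg_vec) then VV[3][3]++ -> VV[3]=[0, 0, 1, 1]
Event 3: LOCAL 3: VV[3][3]++ -> VV[3]=[0, 0, 1, 2]
Event 4: SEND 2->3: VV[2][2]++ -> VV[2]=[0, 0, 2, 0], msg_vec=[0, 0, 2, 0]; VV[3]=max(VV[3],msg_vec) then VV[3][3]++ -> VV[3]=[0, 0, 2, 3]
Event 5: LOCAL 1: VV[1][1]++ -> VV[1]=[0, 1, 0, 0]
Event 6: SEND 2->0: VV[2][2]++ -> VV[2]=[0, 0, 3, 0], msg_vec=[0, 0, 3, 0]; VV[0]=max(VV[0],msg_vec) then VV[0][0]++ -> VV[0]=[2, 0, 3, 0]
Event 7: SEND 1->0: VV[1][1]++ -> VV[1]=[0, 2, 0, 0], msg_vec=[0, 2, 0, 0]; VV[0]=max(VV[0],msg_vec) then VV[0][0]++ -> VV[0]=[3, 2, 3, 0]
Event 8: LOCAL 0: VV[0][0]++ -> VV[0]=[4, 2, 3, 0]
Event 2 stamp: [0, 0, 1, 0]
Event 6 stamp: [0, 0, 3, 0]
[0, 0, 1, 0] <= [0, 0, 3, 0]? True. Equal? False. Happens-before: True

Answer: yes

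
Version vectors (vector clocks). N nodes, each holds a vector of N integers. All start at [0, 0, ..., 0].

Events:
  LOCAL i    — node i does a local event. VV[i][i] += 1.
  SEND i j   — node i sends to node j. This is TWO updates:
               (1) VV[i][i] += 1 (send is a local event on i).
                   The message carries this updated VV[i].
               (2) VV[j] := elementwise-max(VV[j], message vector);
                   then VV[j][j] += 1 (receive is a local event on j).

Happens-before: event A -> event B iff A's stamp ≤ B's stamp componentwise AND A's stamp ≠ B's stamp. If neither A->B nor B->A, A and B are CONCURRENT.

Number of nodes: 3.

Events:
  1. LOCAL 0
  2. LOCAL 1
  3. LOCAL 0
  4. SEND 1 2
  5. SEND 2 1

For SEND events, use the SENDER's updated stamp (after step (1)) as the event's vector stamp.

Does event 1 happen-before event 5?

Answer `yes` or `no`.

Initial: VV[0]=[0, 0, 0]
Initial: VV[1]=[0, 0, 0]
Initial: VV[2]=[0, 0, 0]
Event 1: LOCAL 0: VV[0][0]++ -> VV[0]=[1, 0, 0]
Event 2: LOCAL 1: VV[1][1]++ -> VV[1]=[0, 1, 0]
Event 3: LOCAL 0: VV[0][0]++ -> VV[0]=[2, 0, 0]
Event 4: SEND 1->2: VV[1][1]++ -> VV[1]=[0, 2, 0], msg_vec=[0, 2, 0]; VV[2]=max(VV[2],msg_vec) then VV[2][2]++ -> VV[2]=[0, 2, 1]
Event 5: SEND 2->1: VV[2][2]++ -> VV[2]=[0, 2, 2], msg_vec=[0, 2, 2]; VV[1]=max(VV[1],msg_vec) then VV[1][1]++ -> VV[1]=[0, 3, 2]
Event 1 stamp: [1, 0, 0]
Event 5 stamp: [0, 2, 2]
[1, 0, 0] <= [0, 2, 2]? False. Equal? False. Happens-before: False

Answer: no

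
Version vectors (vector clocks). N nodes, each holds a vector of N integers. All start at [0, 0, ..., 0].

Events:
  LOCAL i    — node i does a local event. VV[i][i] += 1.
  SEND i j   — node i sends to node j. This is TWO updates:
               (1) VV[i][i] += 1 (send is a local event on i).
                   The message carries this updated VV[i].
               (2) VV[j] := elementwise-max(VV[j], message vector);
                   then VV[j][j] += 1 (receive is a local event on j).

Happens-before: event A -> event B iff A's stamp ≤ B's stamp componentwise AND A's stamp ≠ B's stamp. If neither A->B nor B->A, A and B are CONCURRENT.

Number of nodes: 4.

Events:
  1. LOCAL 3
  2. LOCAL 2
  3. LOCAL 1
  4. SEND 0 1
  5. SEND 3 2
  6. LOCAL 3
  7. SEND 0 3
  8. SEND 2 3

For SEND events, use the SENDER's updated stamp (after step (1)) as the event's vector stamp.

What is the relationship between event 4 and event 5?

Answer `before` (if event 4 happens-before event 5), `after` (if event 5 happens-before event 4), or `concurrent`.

Initial: VV[0]=[0, 0, 0, 0]
Initial: VV[1]=[0, 0, 0, 0]
Initial: VV[2]=[0, 0, 0, 0]
Initial: VV[3]=[0, 0, 0, 0]
Event 1: LOCAL 3: VV[3][3]++ -> VV[3]=[0, 0, 0, 1]
Event 2: LOCAL 2: VV[2][2]++ -> VV[2]=[0, 0, 1, 0]
Event 3: LOCAL 1: VV[1][1]++ -> VV[1]=[0, 1, 0, 0]
Event 4: SEND 0->1: VV[0][0]++ -> VV[0]=[1, 0, 0, 0], msg_vec=[1, 0, 0, 0]; VV[1]=max(VV[1],msg_vec) then VV[1][1]++ -> VV[1]=[1, 2, 0, 0]
Event 5: SEND 3->2: VV[3][3]++ -> VV[3]=[0, 0, 0, 2], msg_vec=[0, 0, 0, 2]; VV[2]=max(VV[2],msg_vec) then VV[2][2]++ -> VV[2]=[0, 0, 2, 2]
Event 6: LOCAL 3: VV[3][3]++ -> VV[3]=[0, 0, 0, 3]
Event 7: SEND 0->3: VV[0][0]++ -> VV[0]=[2, 0, 0, 0], msg_vec=[2, 0, 0, 0]; VV[3]=max(VV[3],msg_vec) then VV[3][3]++ -> VV[3]=[2, 0, 0, 4]
Event 8: SEND 2->3: VV[2][2]++ -> VV[2]=[0, 0, 3, 2], msg_vec=[0, 0, 3, 2]; VV[3]=max(VV[3],msg_vec) then VV[3][3]++ -> VV[3]=[2, 0, 3, 5]
Event 4 stamp: [1, 0, 0, 0]
Event 5 stamp: [0, 0, 0, 2]
[1, 0, 0, 0] <= [0, 0, 0, 2]? False
[0, 0, 0, 2] <= [1, 0, 0, 0]? False
Relation: concurrent

Answer: concurrent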